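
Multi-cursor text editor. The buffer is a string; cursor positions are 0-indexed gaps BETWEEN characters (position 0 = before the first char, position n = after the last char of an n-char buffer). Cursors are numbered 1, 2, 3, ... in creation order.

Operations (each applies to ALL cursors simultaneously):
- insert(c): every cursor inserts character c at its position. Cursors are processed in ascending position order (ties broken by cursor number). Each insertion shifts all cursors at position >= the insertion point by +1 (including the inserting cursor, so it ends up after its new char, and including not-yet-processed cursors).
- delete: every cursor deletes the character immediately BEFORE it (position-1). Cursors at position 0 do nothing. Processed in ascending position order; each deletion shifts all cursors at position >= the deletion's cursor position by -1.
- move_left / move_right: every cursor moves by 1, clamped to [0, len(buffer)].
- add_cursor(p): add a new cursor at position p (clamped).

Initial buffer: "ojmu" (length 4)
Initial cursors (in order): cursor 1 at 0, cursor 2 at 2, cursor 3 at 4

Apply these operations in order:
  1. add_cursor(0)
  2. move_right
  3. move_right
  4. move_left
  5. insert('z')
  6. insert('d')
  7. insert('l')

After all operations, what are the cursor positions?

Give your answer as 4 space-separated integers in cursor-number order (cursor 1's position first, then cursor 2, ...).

Answer: 7 15 15 7

Derivation:
After op 1 (add_cursor(0)): buffer="ojmu" (len 4), cursors c1@0 c4@0 c2@2 c3@4, authorship ....
After op 2 (move_right): buffer="ojmu" (len 4), cursors c1@1 c4@1 c2@3 c3@4, authorship ....
After op 3 (move_right): buffer="ojmu" (len 4), cursors c1@2 c4@2 c2@4 c3@4, authorship ....
After op 4 (move_left): buffer="ojmu" (len 4), cursors c1@1 c4@1 c2@3 c3@3, authorship ....
After op 5 (insert('z')): buffer="ozzjmzzu" (len 8), cursors c1@3 c4@3 c2@7 c3@7, authorship .14..23.
After op 6 (insert('d')): buffer="ozzddjmzzddu" (len 12), cursors c1@5 c4@5 c2@11 c3@11, authorship .1414..2323.
After op 7 (insert('l')): buffer="ozzddlljmzzddllu" (len 16), cursors c1@7 c4@7 c2@15 c3@15, authorship .141414..232323.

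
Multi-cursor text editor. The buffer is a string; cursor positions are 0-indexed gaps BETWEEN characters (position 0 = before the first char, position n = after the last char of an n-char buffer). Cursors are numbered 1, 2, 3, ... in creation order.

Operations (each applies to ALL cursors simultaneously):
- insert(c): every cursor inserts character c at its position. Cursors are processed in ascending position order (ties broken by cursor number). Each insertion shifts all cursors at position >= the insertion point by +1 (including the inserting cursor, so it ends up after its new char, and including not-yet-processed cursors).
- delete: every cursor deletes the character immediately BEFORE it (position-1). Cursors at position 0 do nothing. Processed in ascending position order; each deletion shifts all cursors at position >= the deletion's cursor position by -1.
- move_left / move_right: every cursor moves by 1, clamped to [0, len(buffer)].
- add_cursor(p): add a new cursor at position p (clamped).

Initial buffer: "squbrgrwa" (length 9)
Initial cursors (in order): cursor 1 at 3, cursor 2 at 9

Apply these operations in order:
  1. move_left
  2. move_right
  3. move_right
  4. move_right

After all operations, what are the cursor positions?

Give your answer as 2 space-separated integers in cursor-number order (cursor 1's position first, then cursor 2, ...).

After op 1 (move_left): buffer="squbrgrwa" (len 9), cursors c1@2 c2@8, authorship .........
After op 2 (move_right): buffer="squbrgrwa" (len 9), cursors c1@3 c2@9, authorship .........
After op 3 (move_right): buffer="squbrgrwa" (len 9), cursors c1@4 c2@9, authorship .........
After op 4 (move_right): buffer="squbrgrwa" (len 9), cursors c1@5 c2@9, authorship .........

Answer: 5 9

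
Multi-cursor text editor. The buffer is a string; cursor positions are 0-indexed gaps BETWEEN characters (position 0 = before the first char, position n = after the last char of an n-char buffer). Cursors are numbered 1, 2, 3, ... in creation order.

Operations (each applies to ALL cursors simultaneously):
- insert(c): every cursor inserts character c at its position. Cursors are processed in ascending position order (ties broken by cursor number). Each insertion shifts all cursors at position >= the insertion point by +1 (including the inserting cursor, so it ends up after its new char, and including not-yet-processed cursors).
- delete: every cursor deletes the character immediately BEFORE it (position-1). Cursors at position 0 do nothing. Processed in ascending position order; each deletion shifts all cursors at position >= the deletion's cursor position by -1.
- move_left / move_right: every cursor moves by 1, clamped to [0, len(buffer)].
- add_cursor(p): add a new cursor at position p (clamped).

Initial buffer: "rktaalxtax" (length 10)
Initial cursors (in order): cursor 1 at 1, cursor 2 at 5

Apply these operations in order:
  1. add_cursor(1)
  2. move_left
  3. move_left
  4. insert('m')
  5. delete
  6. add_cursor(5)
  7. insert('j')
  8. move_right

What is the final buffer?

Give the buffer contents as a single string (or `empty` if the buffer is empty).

After op 1 (add_cursor(1)): buffer="rktaalxtax" (len 10), cursors c1@1 c3@1 c2@5, authorship ..........
After op 2 (move_left): buffer="rktaalxtax" (len 10), cursors c1@0 c3@0 c2@4, authorship ..........
After op 3 (move_left): buffer="rktaalxtax" (len 10), cursors c1@0 c3@0 c2@3, authorship ..........
After op 4 (insert('m')): buffer="mmrktmaalxtax" (len 13), cursors c1@2 c3@2 c2@6, authorship 13...2.......
After op 5 (delete): buffer="rktaalxtax" (len 10), cursors c1@0 c3@0 c2@3, authorship ..........
After op 6 (add_cursor(5)): buffer="rktaalxtax" (len 10), cursors c1@0 c3@0 c2@3 c4@5, authorship ..........
After op 7 (insert('j')): buffer="jjrktjaajlxtax" (len 14), cursors c1@2 c3@2 c2@6 c4@9, authorship 13...2..4.....
After op 8 (move_right): buffer="jjrktjaajlxtax" (len 14), cursors c1@3 c3@3 c2@7 c4@10, authorship 13...2..4.....

Answer: jjrktjaajlxtax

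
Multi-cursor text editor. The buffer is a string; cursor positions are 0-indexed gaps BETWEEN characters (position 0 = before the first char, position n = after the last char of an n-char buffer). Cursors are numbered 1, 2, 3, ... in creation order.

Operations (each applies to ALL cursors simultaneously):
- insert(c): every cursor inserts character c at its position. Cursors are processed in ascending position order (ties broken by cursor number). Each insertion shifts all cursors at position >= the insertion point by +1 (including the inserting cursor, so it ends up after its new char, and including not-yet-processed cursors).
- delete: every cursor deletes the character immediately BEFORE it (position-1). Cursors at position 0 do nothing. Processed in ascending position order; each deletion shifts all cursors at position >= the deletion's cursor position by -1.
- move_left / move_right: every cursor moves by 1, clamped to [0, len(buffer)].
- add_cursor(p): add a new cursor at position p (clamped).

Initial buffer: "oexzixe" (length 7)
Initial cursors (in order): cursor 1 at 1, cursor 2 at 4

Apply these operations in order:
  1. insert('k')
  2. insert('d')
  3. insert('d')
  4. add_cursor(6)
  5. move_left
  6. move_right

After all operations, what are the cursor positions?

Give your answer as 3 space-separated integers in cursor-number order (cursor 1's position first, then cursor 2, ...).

Answer: 4 10 6

Derivation:
After op 1 (insert('k')): buffer="okexzkixe" (len 9), cursors c1@2 c2@6, authorship .1...2...
After op 2 (insert('d')): buffer="okdexzkdixe" (len 11), cursors c1@3 c2@8, authorship .11...22...
After op 3 (insert('d')): buffer="okddexzkddixe" (len 13), cursors c1@4 c2@10, authorship .111...222...
After op 4 (add_cursor(6)): buffer="okddexzkddixe" (len 13), cursors c1@4 c3@6 c2@10, authorship .111...222...
After op 5 (move_left): buffer="okddexzkddixe" (len 13), cursors c1@3 c3@5 c2@9, authorship .111...222...
After op 6 (move_right): buffer="okddexzkddixe" (len 13), cursors c1@4 c3@6 c2@10, authorship .111...222...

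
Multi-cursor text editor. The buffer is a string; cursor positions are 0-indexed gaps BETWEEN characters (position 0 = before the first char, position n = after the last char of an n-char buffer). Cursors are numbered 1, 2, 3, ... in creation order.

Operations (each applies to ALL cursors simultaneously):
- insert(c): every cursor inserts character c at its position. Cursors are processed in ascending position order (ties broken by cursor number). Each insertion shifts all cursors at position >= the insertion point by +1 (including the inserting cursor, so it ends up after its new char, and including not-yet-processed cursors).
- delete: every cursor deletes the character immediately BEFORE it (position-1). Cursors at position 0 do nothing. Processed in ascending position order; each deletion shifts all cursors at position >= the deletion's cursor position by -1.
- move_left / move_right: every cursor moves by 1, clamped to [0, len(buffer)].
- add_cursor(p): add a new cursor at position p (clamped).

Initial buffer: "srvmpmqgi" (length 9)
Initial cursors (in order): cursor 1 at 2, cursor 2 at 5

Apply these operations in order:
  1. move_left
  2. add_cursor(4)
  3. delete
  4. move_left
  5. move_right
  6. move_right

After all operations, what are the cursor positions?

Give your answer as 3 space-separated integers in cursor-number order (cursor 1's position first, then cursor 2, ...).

After op 1 (move_left): buffer="srvmpmqgi" (len 9), cursors c1@1 c2@4, authorship .........
After op 2 (add_cursor(4)): buffer="srvmpmqgi" (len 9), cursors c1@1 c2@4 c3@4, authorship .........
After op 3 (delete): buffer="rpmqgi" (len 6), cursors c1@0 c2@1 c3@1, authorship ......
After op 4 (move_left): buffer="rpmqgi" (len 6), cursors c1@0 c2@0 c3@0, authorship ......
After op 5 (move_right): buffer="rpmqgi" (len 6), cursors c1@1 c2@1 c3@1, authorship ......
After op 6 (move_right): buffer="rpmqgi" (len 6), cursors c1@2 c2@2 c3@2, authorship ......

Answer: 2 2 2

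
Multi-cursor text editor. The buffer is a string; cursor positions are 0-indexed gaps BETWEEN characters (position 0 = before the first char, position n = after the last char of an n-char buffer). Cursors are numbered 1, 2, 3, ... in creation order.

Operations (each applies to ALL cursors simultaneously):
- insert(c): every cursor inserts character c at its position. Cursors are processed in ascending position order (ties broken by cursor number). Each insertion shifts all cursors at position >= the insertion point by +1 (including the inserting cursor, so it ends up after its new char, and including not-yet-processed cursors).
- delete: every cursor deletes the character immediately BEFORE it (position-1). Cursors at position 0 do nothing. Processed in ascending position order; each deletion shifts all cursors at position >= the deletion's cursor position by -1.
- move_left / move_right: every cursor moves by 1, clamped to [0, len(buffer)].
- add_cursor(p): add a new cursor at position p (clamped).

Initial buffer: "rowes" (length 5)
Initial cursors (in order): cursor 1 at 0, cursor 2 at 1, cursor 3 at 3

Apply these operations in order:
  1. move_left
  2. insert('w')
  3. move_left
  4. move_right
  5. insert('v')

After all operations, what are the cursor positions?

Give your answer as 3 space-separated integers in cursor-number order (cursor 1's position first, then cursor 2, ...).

Answer: 4 4 8

Derivation:
After op 1 (move_left): buffer="rowes" (len 5), cursors c1@0 c2@0 c3@2, authorship .....
After op 2 (insert('w')): buffer="wwrowwes" (len 8), cursors c1@2 c2@2 c3@5, authorship 12..3...
After op 3 (move_left): buffer="wwrowwes" (len 8), cursors c1@1 c2@1 c3@4, authorship 12..3...
After op 4 (move_right): buffer="wwrowwes" (len 8), cursors c1@2 c2@2 c3@5, authorship 12..3...
After op 5 (insert('v')): buffer="wwvvrowvwes" (len 11), cursors c1@4 c2@4 c3@8, authorship 1212..33...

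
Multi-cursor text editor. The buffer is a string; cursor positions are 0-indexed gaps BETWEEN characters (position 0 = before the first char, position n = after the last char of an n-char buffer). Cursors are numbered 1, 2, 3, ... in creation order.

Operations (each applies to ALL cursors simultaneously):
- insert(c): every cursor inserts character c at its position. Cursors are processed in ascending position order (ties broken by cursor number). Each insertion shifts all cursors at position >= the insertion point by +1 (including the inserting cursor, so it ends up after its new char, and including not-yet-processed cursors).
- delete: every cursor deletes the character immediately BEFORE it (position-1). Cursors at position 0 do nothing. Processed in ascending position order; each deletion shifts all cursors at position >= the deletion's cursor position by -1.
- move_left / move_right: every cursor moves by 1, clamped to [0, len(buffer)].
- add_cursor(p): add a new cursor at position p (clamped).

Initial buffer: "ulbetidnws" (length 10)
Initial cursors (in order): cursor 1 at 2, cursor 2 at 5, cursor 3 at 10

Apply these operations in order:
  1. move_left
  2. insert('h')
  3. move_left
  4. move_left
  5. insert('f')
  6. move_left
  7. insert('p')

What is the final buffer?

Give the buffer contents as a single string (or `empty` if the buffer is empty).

After op 1 (move_left): buffer="ulbetidnws" (len 10), cursors c1@1 c2@4 c3@9, authorship ..........
After op 2 (insert('h')): buffer="uhlbehtidnwhs" (len 13), cursors c1@2 c2@6 c3@12, authorship .1...2.....3.
After op 3 (move_left): buffer="uhlbehtidnwhs" (len 13), cursors c1@1 c2@5 c3@11, authorship .1...2.....3.
After op 4 (move_left): buffer="uhlbehtidnwhs" (len 13), cursors c1@0 c2@4 c3@10, authorship .1...2.....3.
After op 5 (insert('f')): buffer="fuhlbfehtidnfwhs" (len 16), cursors c1@1 c2@6 c3@13, authorship 1.1..2.2....3.3.
After op 6 (move_left): buffer="fuhlbfehtidnfwhs" (len 16), cursors c1@0 c2@5 c3@12, authorship 1.1..2.2....3.3.
After op 7 (insert('p')): buffer="pfuhlbpfehtidnpfwhs" (len 19), cursors c1@1 c2@7 c3@15, authorship 11.1..22.2....33.3.

Answer: pfuhlbpfehtidnpfwhs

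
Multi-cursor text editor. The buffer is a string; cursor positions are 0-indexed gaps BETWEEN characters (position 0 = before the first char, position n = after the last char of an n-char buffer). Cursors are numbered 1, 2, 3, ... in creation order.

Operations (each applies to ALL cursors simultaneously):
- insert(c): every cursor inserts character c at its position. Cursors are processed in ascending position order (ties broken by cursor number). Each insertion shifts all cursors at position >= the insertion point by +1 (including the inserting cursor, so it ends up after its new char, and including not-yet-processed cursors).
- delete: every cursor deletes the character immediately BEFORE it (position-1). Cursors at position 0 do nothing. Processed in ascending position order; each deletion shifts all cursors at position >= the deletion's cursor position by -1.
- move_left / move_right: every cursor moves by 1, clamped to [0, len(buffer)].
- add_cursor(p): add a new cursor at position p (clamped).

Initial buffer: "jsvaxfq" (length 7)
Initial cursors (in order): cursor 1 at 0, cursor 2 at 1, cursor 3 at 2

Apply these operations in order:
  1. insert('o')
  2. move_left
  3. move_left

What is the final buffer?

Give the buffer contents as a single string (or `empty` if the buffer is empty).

After op 1 (insert('o')): buffer="ojosovaxfq" (len 10), cursors c1@1 c2@3 c3@5, authorship 1.2.3.....
After op 2 (move_left): buffer="ojosovaxfq" (len 10), cursors c1@0 c2@2 c3@4, authorship 1.2.3.....
After op 3 (move_left): buffer="ojosovaxfq" (len 10), cursors c1@0 c2@1 c3@3, authorship 1.2.3.....

Answer: ojosovaxfq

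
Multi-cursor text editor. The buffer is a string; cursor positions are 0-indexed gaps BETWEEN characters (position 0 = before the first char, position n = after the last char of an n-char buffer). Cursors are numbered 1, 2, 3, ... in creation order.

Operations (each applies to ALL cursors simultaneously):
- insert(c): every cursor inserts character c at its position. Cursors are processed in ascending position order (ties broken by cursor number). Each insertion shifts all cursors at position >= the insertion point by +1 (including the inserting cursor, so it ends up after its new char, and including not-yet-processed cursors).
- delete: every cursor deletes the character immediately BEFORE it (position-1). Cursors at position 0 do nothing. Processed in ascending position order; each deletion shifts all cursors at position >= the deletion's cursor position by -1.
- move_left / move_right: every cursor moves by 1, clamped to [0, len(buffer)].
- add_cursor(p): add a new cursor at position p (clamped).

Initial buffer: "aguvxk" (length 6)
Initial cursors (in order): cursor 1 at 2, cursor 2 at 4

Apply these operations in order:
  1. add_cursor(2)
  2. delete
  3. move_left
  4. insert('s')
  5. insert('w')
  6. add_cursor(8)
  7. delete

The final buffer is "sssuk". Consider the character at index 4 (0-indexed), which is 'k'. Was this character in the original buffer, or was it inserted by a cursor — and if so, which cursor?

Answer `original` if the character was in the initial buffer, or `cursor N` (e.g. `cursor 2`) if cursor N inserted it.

After op 1 (add_cursor(2)): buffer="aguvxk" (len 6), cursors c1@2 c3@2 c2@4, authorship ......
After op 2 (delete): buffer="uxk" (len 3), cursors c1@0 c3@0 c2@1, authorship ...
After op 3 (move_left): buffer="uxk" (len 3), cursors c1@0 c2@0 c3@0, authorship ...
After op 4 (insert('s')): buffer="sssuxk" (len 6), cursors c1@3 c2@3 c3@3, authorship 123...
After op 5 (insert('w')): buffer="ssswwwuxk" (len 9), cursors c1@6 c2@6 c3@6, authorship 123123...
After op 6 (add_cursor(8)): buffer="ssswwwuxk" (len 9), cursors c1@6 c2@6 c3@6 c4@8, authorship 123123...
After op 7 (delete): buffer="sssuk" (len 5), cursors c1@3 c2@3 c3@3 c4@4, authorship 123..
Authorship (.=original, N=cursor N): 1 2 3 . .
Index 4: author = original

Answer: original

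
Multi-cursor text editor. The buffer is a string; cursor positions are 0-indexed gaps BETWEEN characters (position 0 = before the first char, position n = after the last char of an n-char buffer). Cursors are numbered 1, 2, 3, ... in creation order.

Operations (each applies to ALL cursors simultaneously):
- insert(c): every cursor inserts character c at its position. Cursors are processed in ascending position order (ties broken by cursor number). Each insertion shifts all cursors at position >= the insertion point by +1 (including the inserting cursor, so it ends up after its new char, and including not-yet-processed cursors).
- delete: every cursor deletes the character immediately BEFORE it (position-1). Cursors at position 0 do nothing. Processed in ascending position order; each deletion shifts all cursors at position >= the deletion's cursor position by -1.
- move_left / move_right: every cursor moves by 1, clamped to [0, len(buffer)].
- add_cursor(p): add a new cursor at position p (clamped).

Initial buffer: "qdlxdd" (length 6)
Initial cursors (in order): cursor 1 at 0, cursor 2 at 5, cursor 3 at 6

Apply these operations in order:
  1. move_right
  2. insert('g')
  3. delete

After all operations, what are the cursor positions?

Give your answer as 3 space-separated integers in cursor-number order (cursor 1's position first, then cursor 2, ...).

After op 1 (move_right): buffer="qdlxdd" (len 6), cursors c1@1 c2@6 c3@6, authorship ......
After op 2 (insert('g')): buffer="qgdlxddgg" (len 9), cursors c1@2 c2@9 c3@9, authorship .1.....23
After op 3 (delete): buffer="qdlxdd" (len 6), cursors c1@1 c2@6 c3@6, authorship ......

Answer: 1 6 6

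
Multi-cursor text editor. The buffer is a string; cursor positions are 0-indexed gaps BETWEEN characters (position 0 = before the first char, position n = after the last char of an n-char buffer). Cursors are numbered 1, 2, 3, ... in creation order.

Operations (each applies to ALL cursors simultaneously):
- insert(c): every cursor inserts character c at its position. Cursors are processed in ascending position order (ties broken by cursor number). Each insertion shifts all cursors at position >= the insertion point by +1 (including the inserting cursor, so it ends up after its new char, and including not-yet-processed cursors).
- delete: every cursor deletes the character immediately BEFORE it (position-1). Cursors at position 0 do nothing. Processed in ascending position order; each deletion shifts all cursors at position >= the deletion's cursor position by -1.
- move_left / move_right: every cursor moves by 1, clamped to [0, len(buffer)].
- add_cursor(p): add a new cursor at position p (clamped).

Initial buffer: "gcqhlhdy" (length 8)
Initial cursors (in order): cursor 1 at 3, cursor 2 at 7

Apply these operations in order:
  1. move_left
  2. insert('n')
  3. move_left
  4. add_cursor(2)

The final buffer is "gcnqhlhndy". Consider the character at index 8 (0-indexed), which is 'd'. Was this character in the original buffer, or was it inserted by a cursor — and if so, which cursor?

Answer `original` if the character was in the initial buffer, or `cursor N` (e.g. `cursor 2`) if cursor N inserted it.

Answer: original

Derivation:
After op 1 (move_left): buffer="gcqhlhdy" (len 8), cursors c1@2 c2@6, authorship ........
After op 2 (insert('n')): buffer="gcnqhlhndy" (len 10), cursors c1@3 c2@8, authorship ..1....2..
After op 3 (move_left): buffer="gcnqhlhndy" (len 10), cursors c1@2 c2@7, authorship ..1....2..
After op 4 (add_cursor(2)): buffer="gcnqhlhndy" (len 10), cursors c1@2 c3@2 c2@7, authorship ..1....2..
Authorship (.=original, N=cursor N): . . 1 . . . . 2 . .
Index 8: author = original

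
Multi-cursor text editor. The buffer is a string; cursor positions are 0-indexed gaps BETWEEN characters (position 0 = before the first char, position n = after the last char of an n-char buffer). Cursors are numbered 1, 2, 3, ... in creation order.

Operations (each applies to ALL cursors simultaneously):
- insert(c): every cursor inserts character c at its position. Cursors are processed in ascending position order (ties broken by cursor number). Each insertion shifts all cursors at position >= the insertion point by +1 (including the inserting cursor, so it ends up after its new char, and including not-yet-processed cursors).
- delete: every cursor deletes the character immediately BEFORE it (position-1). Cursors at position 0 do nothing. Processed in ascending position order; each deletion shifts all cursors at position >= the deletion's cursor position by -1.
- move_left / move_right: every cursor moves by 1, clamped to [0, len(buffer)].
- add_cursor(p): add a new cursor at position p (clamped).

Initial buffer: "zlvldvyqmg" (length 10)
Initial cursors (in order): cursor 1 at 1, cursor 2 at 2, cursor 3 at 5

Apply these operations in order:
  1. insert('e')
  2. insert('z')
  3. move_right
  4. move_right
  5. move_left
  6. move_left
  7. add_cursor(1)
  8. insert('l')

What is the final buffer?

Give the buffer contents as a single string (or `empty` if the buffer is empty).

Answer: zlezllezlvldezlvyqmg

Derivation:
After op 1 (insert('e')): buffer="zelevldevyqmg" (len 13), cursors c1@2 c2@4 c3@8, authorship .1.2...3.....
After op 2 (insert('z')): buffer="zezlezvldezvyqmg" (len 16), cursors c1@3 c2@6 c3@11, authorship .11.22...33.....
After op 3 (move_right): buffer="zezlezvldezvyqmg" (len 16), cursors c1@4 c2@7 c3@12, authorship .11.22...33.....
After op 4 (move_right): buffer="zezlezvldezvyqmg" (len 16), cursors c1@5 c2@8 c3@13, authorship .11.22...33.....
After op 5 (move_left): buffer="zezlezvldezvyqmg" (len 16), cursors c1@4 c2@7 c3@12, authorship .11.22...33.....
After op 6 (move_left): buffer="zezlezvldezvyqmg" (len 16), cursors c1@3 c2@6 c3@11, authorship .11.22...33.....
After op 7 (add_cursor(1)): buffer="zezlezvldezvyqmg" (len 16), cursors c4@1 c1@3 c2@6 c3@11, authorship .11.22...33.....
After op 8 (insert('l')): buffer="zlezllezlvldezlvyqmg" (len 20), cursors c4@2 c1@5 c2@9 c3@15, authorship .4111.222...333.....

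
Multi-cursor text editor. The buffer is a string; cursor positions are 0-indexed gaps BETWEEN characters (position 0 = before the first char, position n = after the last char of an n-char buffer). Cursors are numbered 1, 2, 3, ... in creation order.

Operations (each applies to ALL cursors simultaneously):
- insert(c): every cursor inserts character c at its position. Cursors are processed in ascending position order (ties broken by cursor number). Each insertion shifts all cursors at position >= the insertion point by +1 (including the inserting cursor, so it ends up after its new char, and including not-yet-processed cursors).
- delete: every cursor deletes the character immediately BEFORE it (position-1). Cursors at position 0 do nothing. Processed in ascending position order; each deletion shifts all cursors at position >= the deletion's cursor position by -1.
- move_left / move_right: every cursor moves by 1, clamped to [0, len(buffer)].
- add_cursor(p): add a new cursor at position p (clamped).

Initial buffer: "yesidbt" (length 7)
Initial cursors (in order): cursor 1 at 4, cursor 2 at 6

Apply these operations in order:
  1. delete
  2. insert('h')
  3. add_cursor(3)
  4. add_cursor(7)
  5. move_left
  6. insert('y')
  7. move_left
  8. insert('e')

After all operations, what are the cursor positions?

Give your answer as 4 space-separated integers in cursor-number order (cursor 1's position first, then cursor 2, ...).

Answer: 6 10 3 13

Derivation:
After op 1 (delete): buffer="yesdt" (len 5), cursors c1@3 c2@4, authorship .....
After op 2 (insert('h')): buffer="yeshdht" (len 7), cursors c1@4 c2@6, authorship ...1.2.
After op 3 (add_cursor(3)): buffer="yeshdht" (len 7), cursors c3@3 c1@4 c2@6, authorship ...1.2.
After op 4 (add_cursor(7)): buffer="yeshdht" (len 7), cursors c3@3 c1@4 c2@6 c4@7, authorship ...1.2.
After op 5 (move_left): buffer="yeshdht" (len 7), cursors c3@2 c1@3 c2@5 c4@6, authorship ...1.2.
After op 6 (insert('y')): buffer="yeysyhdyhyt" (len 11), cursors c3@3 c1@5 c2@8 c4@10, authorship ..3.11.224.
After op 7 (move_left): buffer="yeysyhdyhyt" (len 11), cursors c3@2 c1@4 c2@7 c4@9, authorship ..3.11.224.
After op 8 (insert('e')): buffer="yeeyseyhdeyheyt" (len 15), cursors c3@3 c1@6 c2@10 c4@13, authorship ..33.111.22244.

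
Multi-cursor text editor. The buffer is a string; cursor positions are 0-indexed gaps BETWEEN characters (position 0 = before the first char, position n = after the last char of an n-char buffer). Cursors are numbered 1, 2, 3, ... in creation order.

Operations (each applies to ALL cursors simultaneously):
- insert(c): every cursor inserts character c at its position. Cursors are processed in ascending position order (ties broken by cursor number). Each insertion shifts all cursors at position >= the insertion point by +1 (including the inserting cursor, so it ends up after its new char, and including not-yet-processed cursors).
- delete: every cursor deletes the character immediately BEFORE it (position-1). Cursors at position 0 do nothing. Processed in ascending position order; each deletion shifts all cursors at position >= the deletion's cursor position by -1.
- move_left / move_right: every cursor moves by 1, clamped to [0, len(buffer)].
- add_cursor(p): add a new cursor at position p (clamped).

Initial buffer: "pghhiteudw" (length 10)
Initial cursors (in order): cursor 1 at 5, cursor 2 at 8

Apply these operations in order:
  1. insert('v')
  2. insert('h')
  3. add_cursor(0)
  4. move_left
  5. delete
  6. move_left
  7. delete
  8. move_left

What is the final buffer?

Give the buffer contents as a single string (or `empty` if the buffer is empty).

After op 1 (insert('v')): buffer="pghhivteuvdw" (len 12), cursors c1@6 c2@10, authorship .....1...2..
After op 2 (insert('h')): buffer="pghhivhteuvhdw" (len 14), cursors c1@7 c2@12, authorship .....11...22..
After op 3 (add_cursor(0)): buffer="pghhivhteuvhdw" (len 14), cursors c3@0 c1@7 c2@12, authorship .....11...22..
After op 4 (move_left): buffer="pghhivhteuvhdw" (len 14), cursors c3@0 c1@6 c2@11, authorship .....11...22..
After op 5 (delete): buffer="pghhihteuhdw" (len 12), cursors c3@0 c1@5 c2@9, authorship .....1...2..
After op 6 (move_left): buffer="pghhihteuhdw" (len 12), cursors c3@0 c1@4 c2@8, authorship .....1...2..
After op 7 (delete): buffer="pghihtuhdw" (len 10), cursors c3@0 c1@3 c2@6, authorship ....1..2..
After op 8 (move_left): buffer="pghihtuhdw" (len 10), cursors c3@0 c1@2 c2@5, authorship ....1..2..

Answer: pghihtuhdw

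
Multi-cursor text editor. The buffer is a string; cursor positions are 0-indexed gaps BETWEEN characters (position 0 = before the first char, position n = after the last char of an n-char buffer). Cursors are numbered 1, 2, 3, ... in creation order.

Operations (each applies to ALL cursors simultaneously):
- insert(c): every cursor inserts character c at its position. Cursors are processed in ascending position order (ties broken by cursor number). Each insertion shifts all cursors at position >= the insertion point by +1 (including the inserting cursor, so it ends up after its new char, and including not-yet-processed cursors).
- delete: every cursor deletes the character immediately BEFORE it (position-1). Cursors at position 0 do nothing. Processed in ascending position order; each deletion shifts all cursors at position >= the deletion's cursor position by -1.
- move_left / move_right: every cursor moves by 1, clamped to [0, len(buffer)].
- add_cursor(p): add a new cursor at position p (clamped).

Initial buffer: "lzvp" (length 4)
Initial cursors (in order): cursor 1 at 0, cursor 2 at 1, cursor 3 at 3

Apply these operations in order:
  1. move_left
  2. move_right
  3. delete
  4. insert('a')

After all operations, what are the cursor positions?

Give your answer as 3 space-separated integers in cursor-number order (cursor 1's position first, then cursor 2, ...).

After op 1 (move_left): buffer="lzvp" (len 4), cursors c1@0 c2@0 c3@2, authorship ....
After op 2 (move_right): buffer="lzvp" (len 4), cursors c1@1 c2@1 c3@3, authorship ....
After op 3 (delete): buffer="zp" (len 2), cursors c1@0 c2@0 c3@1, authorship ..
After op 4 (insert('a')): buffer="aazap" (len 5), cursors c1@2 c2@2 c3@4, authorship 12.3.

Answer: 2 2 4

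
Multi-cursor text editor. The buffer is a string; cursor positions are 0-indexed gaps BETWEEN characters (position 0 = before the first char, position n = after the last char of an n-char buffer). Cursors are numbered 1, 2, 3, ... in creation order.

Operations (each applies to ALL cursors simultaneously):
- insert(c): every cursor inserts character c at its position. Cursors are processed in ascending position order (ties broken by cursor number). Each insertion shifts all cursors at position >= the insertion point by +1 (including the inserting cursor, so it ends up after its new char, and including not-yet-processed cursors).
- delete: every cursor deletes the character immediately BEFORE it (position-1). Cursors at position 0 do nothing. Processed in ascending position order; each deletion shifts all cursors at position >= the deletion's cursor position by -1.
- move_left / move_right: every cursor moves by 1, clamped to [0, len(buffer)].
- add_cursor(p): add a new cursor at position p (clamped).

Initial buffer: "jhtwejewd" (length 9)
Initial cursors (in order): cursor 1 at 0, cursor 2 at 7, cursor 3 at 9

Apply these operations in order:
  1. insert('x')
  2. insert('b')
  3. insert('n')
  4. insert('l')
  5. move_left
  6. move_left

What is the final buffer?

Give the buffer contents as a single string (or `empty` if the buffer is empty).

Answer: xbnljhtwejexbnlwdxbnl

Derivation:
After op 1 (insert('x')): buffer="xjhtwejexwdx" (len 12), cursors c1@1 c2@9 c3@12, authorship 1.......2..3
After op 2 (insert('b')): buffer="xbjhtwejexbwdxb" (len 15), cursors c1@2 c2@11 c3@15, authorship 11.......22..33
After op 3 (insert('n')): buffer="xbnjhtwejexbnwdxbn" (len 18), cursors c1@3 c2@13 c3@18, authorship 111.......222..333
After op 4 (insert('l')): buffer="xbnljhtwejexbnlwdxbnl" (len 21), cursors c1@4 c2@15 c3@21, authorship 1111.......2222..3333
After op 5 (move_left): buffer="xbnljhtwejexbnlwdxbnl" (len 21), cursors c1@3 c2@14 c3@20, authorship 1111.......2222..3333
After op 6 (move_left): buffer="xbnljhtwejexbnlwdxbnl" (len 21), cursors c1@2 c2@13 c3@19, authorship 1111.......2222..3333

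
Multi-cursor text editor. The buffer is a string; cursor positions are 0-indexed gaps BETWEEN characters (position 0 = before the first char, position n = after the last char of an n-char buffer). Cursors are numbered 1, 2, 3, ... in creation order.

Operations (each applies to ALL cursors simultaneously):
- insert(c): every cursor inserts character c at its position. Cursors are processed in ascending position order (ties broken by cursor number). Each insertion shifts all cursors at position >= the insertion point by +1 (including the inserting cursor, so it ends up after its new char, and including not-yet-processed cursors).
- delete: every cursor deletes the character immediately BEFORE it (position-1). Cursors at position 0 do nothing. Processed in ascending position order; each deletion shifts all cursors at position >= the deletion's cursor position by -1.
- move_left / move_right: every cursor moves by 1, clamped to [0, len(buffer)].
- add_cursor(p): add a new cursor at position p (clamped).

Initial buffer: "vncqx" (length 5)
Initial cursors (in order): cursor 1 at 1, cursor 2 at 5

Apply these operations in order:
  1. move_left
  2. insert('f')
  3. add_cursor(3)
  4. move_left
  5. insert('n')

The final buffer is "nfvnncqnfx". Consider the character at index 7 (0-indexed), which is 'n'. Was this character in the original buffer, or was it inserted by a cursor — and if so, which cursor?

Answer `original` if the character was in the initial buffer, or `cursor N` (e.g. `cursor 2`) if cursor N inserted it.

After op 1 (move_left): buffer="vncqx" (len 5), cursors c1@0 c2@4, authorship .....
After op 2 (insert('f')): buffer="fvncqfx" (len 7), cursors c1@1 c2@6, authorship 1....2.
After op 3 (add_cursor(3)): buffer="fvncqfx" (len 7), cursors c1@1 c3@3 c2@6, authorship 1....2.
After op 4 (move_left): buffer="fvncqfx" (len 7), cursors c1@0 c3@2 c2@5, authorship 1....2.
After op 5 (insert('n')): buffer="nfvnncqnfx" (len 10), cursors c1@1 c3@4 c2@8, authorship 11.3...22.
Authorship (.=original, N=cursor N): 1 1 . 3 . . . 2 2 .
Index 7: author = 2

Answer: cursor 2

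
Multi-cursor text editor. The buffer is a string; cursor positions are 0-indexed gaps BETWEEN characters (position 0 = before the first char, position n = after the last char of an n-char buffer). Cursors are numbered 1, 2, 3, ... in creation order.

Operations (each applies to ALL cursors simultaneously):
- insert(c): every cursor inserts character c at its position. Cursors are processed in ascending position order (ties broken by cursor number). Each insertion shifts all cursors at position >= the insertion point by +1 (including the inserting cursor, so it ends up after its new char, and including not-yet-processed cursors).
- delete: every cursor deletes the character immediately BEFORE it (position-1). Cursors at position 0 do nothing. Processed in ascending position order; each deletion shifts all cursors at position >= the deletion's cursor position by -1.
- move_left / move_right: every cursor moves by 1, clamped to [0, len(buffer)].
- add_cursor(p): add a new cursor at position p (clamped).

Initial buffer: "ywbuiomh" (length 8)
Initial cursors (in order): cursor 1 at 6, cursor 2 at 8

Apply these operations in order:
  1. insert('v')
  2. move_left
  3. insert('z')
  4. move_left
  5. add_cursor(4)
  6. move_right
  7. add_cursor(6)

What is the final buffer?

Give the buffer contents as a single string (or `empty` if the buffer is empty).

After op 1 (insert('v')): buffer="ywbuiovmhv" (len 10), cursors c1@7 c2@10, authorship ......1..2
After op 2 (move_left): buffer="ywbuiovmhv" (len 10), cursors c1@6 c2@9, authorship ......1..2
After op 3 (insert('z')): buffer="ywbuiozvmhzv" (len 12), cursors c1@7 c2@11, authorship ......11..22
After op 4 (move_left): buffer="ywbuiozvmhzv" (len 12), cursors c1@6 c2@10, authorship ......11..22
After op 5 (add_cursor(4)): buffer="ywbuiozvmhzv" (len 12), cursors c3@4 c1@6 c2@10, authorship ......11..22
After op 6 (move_right): buffer="ywbuiozvmhzv" (len 12), cursors c3@5 c1@7 c2@11, authorship ......11..22
After op 7 (add_cursor(6)): buffer="ywbuiozvmhzv" (len 12), cursors c3@5 c4@6 c1@7 c2@11, authorship ......11..22

Answer: ywbuiozvmhzv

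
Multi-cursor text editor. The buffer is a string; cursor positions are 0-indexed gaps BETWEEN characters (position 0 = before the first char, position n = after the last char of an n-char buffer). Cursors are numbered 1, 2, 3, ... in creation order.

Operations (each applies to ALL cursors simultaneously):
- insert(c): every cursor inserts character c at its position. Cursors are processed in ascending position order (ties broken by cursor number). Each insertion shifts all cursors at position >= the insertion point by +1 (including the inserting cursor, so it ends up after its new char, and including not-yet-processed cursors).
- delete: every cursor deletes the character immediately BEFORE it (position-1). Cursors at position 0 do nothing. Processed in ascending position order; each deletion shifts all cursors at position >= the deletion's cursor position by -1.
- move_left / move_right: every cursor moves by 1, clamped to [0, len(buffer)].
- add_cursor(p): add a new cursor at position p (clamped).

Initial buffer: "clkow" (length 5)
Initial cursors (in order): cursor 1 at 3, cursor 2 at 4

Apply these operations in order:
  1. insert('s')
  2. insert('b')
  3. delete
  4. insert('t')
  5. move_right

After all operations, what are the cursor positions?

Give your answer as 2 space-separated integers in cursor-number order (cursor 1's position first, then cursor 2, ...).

Answer: 6 9

Derivation:
After op 1 (insert('s')): buffer="clksosw" (len 7), cursors c1@4 c2@6, authorship ...1.2.
After op 2 (insert('b')): buffer="clksbosbw" (len 9), cursors c1@5 c2@8, authorship ...11.22.
After op 3 (delete): buffer="clksosw" (len 7), cursors c1@4 c2@6, authorship ...1.2.
After op 4 (insert('t')): buffer="clkstostw" (len 9), cursors c1@5 c2@8, authorship ...11.22.
After op 5 (move_right): buffer="clkstostw" (len 9), cursors c1@6 c2@9, authorship ...11.22.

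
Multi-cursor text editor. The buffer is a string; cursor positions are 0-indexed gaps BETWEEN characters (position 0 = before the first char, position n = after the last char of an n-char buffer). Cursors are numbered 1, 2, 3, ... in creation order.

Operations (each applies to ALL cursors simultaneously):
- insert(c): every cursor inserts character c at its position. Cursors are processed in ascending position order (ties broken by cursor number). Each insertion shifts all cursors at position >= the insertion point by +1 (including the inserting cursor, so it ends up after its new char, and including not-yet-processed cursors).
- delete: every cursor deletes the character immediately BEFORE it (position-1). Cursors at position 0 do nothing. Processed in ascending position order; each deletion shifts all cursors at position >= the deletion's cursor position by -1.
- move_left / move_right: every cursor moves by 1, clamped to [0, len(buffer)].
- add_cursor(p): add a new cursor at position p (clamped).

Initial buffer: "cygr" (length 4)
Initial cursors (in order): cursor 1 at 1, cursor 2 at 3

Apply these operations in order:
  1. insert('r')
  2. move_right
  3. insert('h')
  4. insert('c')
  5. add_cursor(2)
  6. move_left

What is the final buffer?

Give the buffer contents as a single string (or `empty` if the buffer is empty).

Answer: cryhcgrrhc

Derivation:
After op 1 (insert('r')): buffer="crygrr" (len 6), cursors c1@2 c2@5, authorship .1..2.
After op 2 (move_right): buffer="crygrr" (len 6), cursors c1@3 c2@6, authorship .1..2.
After op 3 (insert('h')): buffer="cryhgrrh" (len 8), cursors c1@4 c2@8, authorship .1.1.2.2
After op 4 (insert('c')): buffer="cryhcgrrhc" (len 10), cursors c1@5 c2@10, authorship .1.11.2.22
After op 5 (add_cursor(2)): buffer="cryhcgrrhc" (len 10), cursors c3@2 c1@5 c2@10, authorship .1.11.2.22
After op 6 (move_left): buffer="cryhcgrrhc" (len 10), cursors c3@1 c1@4 c2@9, authorship .1.11.2.22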